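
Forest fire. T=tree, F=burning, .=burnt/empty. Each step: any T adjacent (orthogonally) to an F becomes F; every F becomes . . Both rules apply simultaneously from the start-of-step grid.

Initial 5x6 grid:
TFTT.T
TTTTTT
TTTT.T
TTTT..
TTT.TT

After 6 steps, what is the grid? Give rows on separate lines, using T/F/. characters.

Step 1: 3 trees catch fire, 1 burn out
  F.FT.T
  TFTTTT
  TTTT.T
  TTTT..
  TTT.TT
Step 2: 4 trees catch fire, 3 burn out
  ...F.T
  F.FTTT
  TFTT.T
  TTTT..
  TTT.TT
Step 3: 4 trees catch fire, 4 burn out
  .....T
  ...FTT
  F.FT.T
  TFTT..
  TTT.TT
Step 4: 5 trees catch fire, 4 burn out
  .....T
  ....FT
  ...F.T
  F.FT..
  TFT.TT
Step 5: 4 trees catch fire, 5 burn out
  .....T
  .....F
  .....T
  ...F..
  F.F.TT
Step 6: 2 trees catch fire, 4 burn out
  .....F
  ......
  .....F
  ......
  ....TT

.....F
......
.....F
......
....TT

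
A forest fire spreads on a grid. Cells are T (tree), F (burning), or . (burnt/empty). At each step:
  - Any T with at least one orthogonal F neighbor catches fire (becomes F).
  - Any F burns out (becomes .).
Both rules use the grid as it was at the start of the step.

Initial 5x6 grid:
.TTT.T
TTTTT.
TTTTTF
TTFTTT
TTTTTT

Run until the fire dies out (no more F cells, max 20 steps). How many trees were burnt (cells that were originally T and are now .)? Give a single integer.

Step 1: +6 fires, +2 burnt (F count now 6)
Step 2: +9 fires, +6 burnt (F count now 9)
Step 3: +6 fires, +9 burnt (F count now 6)
Step 4: +3 fires, +6 burnt (F count now 3)
Step 5: +0 fires, +3 burnt (F count now 0)
Fire out after step 5
Initially T: 25, now '.': 29
Total burnt (originally-T cells now '.'): 24

Answer: 24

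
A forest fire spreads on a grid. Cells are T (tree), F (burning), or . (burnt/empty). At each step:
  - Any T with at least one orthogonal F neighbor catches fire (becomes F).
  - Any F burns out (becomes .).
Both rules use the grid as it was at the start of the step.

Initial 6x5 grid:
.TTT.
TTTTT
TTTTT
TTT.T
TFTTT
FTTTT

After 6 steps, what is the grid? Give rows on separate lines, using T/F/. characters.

Step 1: 4 trees catch fire, 2 burn out
  .TTT.
  TTTTT
  TTTTT
  TFT.T
  F.FTT
  .FTTT
Step 2: 5 trees catch fire, 4 burn out
  .TTT.
  TTTTT
  TFTTT
  F.F.T
  ...FT
  ..FTT
Step 3: 5 trees catch fire, 5 burn out
  .TTT.
  TFTTT
  F.FTT
  ....T
  ....F
  ...FT
Step 4: 6 trees catch fire, 5 burn out
  .FTT.
  F.FTT
  ...FT
  ....F
  .....
  ....F
Step 5: 3 trees catch fire, 6 burn out
  ..FT.
  ...FT
  ....F
  .....
  .....
  .....
Step 6: 2 trees catch fire, 3 burn out
  ...F.
  ....F
  .....
  .....
  .....
  .....

...F.
....F
.....
.....
.....
.....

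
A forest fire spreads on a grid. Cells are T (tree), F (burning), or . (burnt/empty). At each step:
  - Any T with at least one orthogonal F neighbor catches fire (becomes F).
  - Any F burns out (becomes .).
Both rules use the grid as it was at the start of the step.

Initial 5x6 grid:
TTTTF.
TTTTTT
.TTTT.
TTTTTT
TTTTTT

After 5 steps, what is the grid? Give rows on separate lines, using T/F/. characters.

Step 1: 2 trees catch fire, 1 burn out
  TTTF..
  TTTTFT
  .TTTT.
  TTTTTT
  TTTTTT
Step 2: 4 trees catch fire, 2 burn out
  TTF...
  TTTF.F
  .TTTF.
  TTTTTT
  TTTTTT
Step 3: 4 trees catch fire, 4 burn out
  TF....
  TTF...
  .TTF..
  TTTTFT
  TTTTTT
Step 4: 6 trees catch fire, 4 burn out
  F.....
  TF....
  .TF...
  TTTF.F
  TTTTFT
Step 5: 5 trees catch fire, 6 burn out
  ......
  F.....
  .F....
  TTF...
  TTTF.F

......
F.....
.F....
TTF...
TTTF.F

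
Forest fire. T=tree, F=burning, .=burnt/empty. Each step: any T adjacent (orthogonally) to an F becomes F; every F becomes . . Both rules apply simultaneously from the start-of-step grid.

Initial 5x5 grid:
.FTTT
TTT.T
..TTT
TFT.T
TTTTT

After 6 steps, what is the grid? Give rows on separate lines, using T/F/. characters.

Step 1: 5 trees catch fire, 2 burn out
  ..FTT
  TFT.T
  ..TTT
  F.F.T
  TFTTT
Step 2: 6 trees catch fire, 5 burn out
  ...FT
  F.F.T
  ..FTT
  ....T
  F.FTT
Step 3: 3 trees catch fire, 6 burn out
  ....F
  ....T
  ...FT
  ....T
  ...FT
Step 4: 3 trees catch fire, 3 burn out
  .....
  ....F
  ....F
  ....T
  ....F
Step 5: 1 trees catch fire, 3 burn out
  .....
  .....
  .....
  ....F
  .....
Step 6: 0 trees catch fire, 1 burn out
  .....
  .....
  .....
  .....
  .....

.....
.....
.....
.....
.....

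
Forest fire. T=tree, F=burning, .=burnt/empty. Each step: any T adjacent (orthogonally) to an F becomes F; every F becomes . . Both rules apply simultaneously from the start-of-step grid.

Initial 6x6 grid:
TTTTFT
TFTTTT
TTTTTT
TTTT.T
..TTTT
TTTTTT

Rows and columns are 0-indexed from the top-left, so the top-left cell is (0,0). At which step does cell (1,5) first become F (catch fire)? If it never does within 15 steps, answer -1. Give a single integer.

Step 1: cell (1,5)='T' (+7 fires, +2 burnt)
Step 2: cell (1,5)='F' (+8 fires, +7 burnt)
  -> target ignites at step 2
Step 3: cell (1,5)='.' (+4 fires, +8 burnt)
Step 4: cell (1,5)='.' (+3 fires, +4 burnt)
Step 5: cell (1,5)='.' (+3 fires, +3 burnt)
Step 6: cell (1,5)='.' (+4 fires, +3 burnt)
Step 7: cell (1,5)='.' (+2 fires, +4 burnt)
Step 8: cell (1,5)='.' (+0 fires, +2 burnt)
  fire out at step 8

2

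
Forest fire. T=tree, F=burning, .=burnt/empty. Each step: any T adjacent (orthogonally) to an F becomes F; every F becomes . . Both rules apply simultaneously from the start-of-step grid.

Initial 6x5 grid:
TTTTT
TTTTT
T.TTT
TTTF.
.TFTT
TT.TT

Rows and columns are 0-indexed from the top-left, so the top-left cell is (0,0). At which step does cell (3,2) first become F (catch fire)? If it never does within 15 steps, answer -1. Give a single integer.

Step 1: cell (3,2)='F' (+4 fires, +2 burnt)
  -> target ignites at step 1
Step 2: cell (3,2)='.' (+7 fires, +4 burnt)
Step 3: cell (3,2)='.' (+6 fires, +7 burnt)
Step 4: cell (3,2)='.' (+4 fires, +6 burnt)
Step 5: cell (3,2)='.' (+2 fires, +4 burnt)
Step 6: cell (3,2)='.' (+1 fires, +2 burnt)
Step 7: cell (3,2)='.' (+0 fires, +1 burnt)
  fire out at step 7

1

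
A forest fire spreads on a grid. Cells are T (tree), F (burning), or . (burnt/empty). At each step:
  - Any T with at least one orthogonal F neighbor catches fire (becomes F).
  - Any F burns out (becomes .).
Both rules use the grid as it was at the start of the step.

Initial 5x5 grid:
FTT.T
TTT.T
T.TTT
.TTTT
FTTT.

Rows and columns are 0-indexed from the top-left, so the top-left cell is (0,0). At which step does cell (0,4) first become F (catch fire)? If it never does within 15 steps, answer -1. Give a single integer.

Step 1: cell (0,4)='T' (+3 fires, +2 burnt)
Step 2: cell (0,4)='T' (+5 fires, +3 burnt)
Step 3: cell (0,4)='T' (+3 fires, +5 burnt)
Step 4: cell (0,4)='T' (+2 fires, +3 burnt)
Step 5: cell (0,4)='T' (+2 fires, +2 burnt)
Step 6: cell (0,4)='T' (+1 fires, +2 burnt)
Step 7: cell (0,4)='T' (+1 fires, +1 burnt)
Step 8: cell (0,4)='F' (+1 fires, +1 burnt)
  -> target ignites at step 8
Step 9: cell (0,4)='.' (+0 fires, +1 burnt)
  fire out at step 9

8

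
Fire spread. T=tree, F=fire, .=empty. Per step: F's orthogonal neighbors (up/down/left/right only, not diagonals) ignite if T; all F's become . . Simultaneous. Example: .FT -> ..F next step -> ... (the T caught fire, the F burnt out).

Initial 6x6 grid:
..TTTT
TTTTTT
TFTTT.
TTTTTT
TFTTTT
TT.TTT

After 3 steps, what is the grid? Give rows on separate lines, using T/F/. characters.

Step 1: 7 trees catch fire, 2 burn out
  ..TTTT
  TFTTTT
  F.FTT.
  TFTTTT
  F.FTTT
  TF.TTT
Step 2: 7 trees catch fire, 7 burn out
  ..TTTT
  F.FTTT
  ...FT.
  F.FTTT
  ...FTT
  F..TTT
Step 3: 6 trees catch fire, 7 burn out
  ..FTTT
  ...FTT
  ....F.
  ...FTT
  ....FT
  ...FTT

..FTTT
...FTT
....F.
...FTT
....FT
...FTT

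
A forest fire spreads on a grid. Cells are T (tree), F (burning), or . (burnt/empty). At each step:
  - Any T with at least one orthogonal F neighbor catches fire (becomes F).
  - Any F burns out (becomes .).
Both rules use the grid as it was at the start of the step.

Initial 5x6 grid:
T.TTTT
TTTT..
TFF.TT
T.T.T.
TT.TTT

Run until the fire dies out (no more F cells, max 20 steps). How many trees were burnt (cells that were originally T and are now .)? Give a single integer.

Step 1: +4 fires, +2 burnt (F count now 4)
Step 2: +4 fires, +4 burnt (F count now 4)
Step 3: +3 fires, +4 burnt (F count now 3)
Step 4: +2 fires, +3 burnt (F count now 2)
Step 5: +1 fires, +2 burnt (F count now 1)
Step 6: +0 fires, +1 burnt (F count now 0)
Fire out after step 6
Initially T: 20, now '.': 24
Total burnt (originally-T cells now '.'): 14

Answer: 14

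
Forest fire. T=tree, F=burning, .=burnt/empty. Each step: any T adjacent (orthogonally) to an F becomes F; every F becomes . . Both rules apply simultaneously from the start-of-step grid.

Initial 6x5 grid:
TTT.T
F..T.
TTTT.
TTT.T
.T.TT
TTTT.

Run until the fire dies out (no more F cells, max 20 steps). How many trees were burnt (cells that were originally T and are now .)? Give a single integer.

Step 1: +2 fires, +1 burnt (F count now 2)
Step 2: +3 fires, +2 burnt (F count now 3)
Step 3: +3 fires, +3 burnt (F count now 3)
Step 4: +3 fires, +3 burnt (F count now 3)
Step 5: +2 fires, +3 burnt (F count now 2)
Step 6: +2 fires, +2 burnt (F count now 2)
Step 7: +1 fires, +2 burnt (F count now 1)
Step 8: +1 fires, +1 burnt (F count now 1)
Step 9: +1 fires, +1 burnt (F count now 1)
Step 10: +1 fires, +1 burnt (F count now 1)
Step 11: +0 fires, +1 burnt (F count now 0)
Fire out after step 11
Initially T: 20, now '.': 29
Total burnt (originally-T cells now '.'): 19

Answer: 19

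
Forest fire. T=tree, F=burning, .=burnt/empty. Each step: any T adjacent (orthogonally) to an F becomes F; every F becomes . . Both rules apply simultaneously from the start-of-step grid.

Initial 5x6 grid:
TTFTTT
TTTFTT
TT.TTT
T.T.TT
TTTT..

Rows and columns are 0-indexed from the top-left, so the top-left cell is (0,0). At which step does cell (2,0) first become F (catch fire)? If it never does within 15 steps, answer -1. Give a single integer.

Step 1: cell (2,0)='T' (+5 fires, +2 burnt)
Step 2: cell (2,0)='T' (+5 fires, +5 burnt)
Step 3: cell (2,0)='T' (+5 fires, +5 burnt)
Step 4: cell (2,0)='F' (+2 fires, +5 burnt)
  -> target ignites at step 4
Step 5: cell (2,0)='.' (+1 fires, +2 burnt)
Step 6: cell (2,0)='.' (+1 fires, +1 burnt)
Step 7: cell (2,0)='.' (+1 fires, +1 burnt)
Step 8: cell (2,0)='.' (+1 fires, +1 burnt)
Step 9: cell (2,0)='.' (+2 fires, +1 burnt)
Step 10: cell (2,0)='.' (+0 fires, +2 burnt)
  fire out at step 10

4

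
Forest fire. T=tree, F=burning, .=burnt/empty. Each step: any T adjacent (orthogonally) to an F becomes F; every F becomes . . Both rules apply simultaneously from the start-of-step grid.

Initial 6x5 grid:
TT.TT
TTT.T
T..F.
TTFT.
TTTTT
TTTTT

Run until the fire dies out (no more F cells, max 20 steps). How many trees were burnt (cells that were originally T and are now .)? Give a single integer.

Answer: 19

Derivation:
Step 1: +3 fires, +2 burnt (F count now 3)
Step 2: +4 fires, +3 burnt (F count now 4)
Step 3: +5 fires, +4 burnt (F count now 5)
Step 4: +3 fires, +5 burnt (F count now 3)
Step 5: +2 fires, +3 burnt (F count now 2)
Step 6: +2 fires, +2 burnt (F count now 2)
Step 7: +0 fires, +2 burnt (F count now 0)
Fire out after step 7
Initially T: 22, now '.': 27
Total burnt (originally-T cells now '.'): 19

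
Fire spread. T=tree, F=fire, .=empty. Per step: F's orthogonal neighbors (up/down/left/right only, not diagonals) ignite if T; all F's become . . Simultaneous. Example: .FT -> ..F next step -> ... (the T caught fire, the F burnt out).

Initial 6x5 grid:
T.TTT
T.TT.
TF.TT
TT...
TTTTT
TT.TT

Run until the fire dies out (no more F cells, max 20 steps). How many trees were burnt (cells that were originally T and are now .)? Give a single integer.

Step 1: +2 fires, +1 burnt (F count now 2)
Step 2: +3 fires, +2 burnt (F count now 3)
Step 3: +4 fires, +3 burnt (F count now 4)
Step 4: +2 fires, +4 burnt (F count now 2)
Step 5: +2 fires, +2 burnt (F count now 2)
Step 6: +1 fires, +2 burnt (F count now 1)
Step 7: +0 fires, +1 burnt (F count now 0)
Fire out after step 7
Initially T: 21, now '.': 23
Total burnt (originally-T cells now '.'): 14

Answer: 14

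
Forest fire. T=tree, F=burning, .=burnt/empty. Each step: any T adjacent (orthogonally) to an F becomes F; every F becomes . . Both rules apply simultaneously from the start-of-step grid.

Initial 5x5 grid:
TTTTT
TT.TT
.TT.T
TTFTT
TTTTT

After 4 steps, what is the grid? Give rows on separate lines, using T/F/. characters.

Step 1: 4 trees catch fire, 1 burn out
  TTTTT
  TT.TT
  .TF.T
  TF.FT
  TTFTT
Step 2: 5 trees catch fire, 4 burn out
  TTTTT
  TT.TT
  .F..T
  F...F
  TF.FT
Step 3: 4 trees catch fire, 5 burn out
  TTTTT
  TF.TT
  ....F
  .....
  F...F
Step 4: 3 trees catch fire, 4 burn out
  TFTTT
  F..TF
  .....
  .....
  .....

TFTTT
F..TF
.....
.....
.....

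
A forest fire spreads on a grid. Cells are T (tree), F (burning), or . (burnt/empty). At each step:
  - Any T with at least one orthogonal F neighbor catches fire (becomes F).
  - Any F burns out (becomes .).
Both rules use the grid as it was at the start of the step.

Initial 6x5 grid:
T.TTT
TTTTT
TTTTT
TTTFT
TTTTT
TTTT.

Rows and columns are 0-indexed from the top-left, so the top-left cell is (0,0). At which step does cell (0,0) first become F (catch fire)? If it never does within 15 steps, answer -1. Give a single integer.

Step 1: cell (0,0)='T' (+4 fires, +1 burnt)
Step 2: cell (0,0)='T' (+7 fires, +4 burnt)
Step 3: cell (0,0)='T' (+7 fires, +7 burnt)
Step 4: cell (0,0)='T' (+6 fires, +7 burnt)
Step 5: cell (0,0)='T' (+2 fires, +6 burnt)
Step 6: cell (0,0)='F' (+1 fires, +2 burnt)
  -> target ignites at step 6
Step 7: cell (0,0)='.' (+0 fires, +1 burnt)
  fire out at step 7

6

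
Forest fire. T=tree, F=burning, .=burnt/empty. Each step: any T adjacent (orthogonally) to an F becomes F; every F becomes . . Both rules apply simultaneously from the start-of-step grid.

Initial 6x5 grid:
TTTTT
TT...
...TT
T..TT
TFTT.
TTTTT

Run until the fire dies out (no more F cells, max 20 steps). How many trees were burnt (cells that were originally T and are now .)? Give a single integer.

Step 1: +3 fires, +1 burnt (F count now 3)
Step 2: +4 fires, +3 burnt (F count now 4)
Step 3: +2 fires, +4 burnt (F count now 2)
Step 4: +3 fires, +2 burnt (F count now 3)
Step 5: +1 fires, +3 burnt (F count now 1)
Step 6: +0 fires, +1 burnt (F count now 0)
Fire out after step 6
Initially T: 20, now '.': 23
Total burnt (originally-T cells now '.'): 13

Answer: 13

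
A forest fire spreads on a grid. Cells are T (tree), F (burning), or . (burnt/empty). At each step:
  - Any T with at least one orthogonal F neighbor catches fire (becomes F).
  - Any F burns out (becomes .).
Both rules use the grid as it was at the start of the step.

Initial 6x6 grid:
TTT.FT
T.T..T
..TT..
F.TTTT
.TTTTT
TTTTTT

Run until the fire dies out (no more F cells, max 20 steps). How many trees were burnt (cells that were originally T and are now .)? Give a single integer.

Answer: 2

Derivation:
Step 1: +1 fires, +2 burnt (F count now 1)
Step 2: +1 fires, +1 burnt (F count now 1)
Step 3: +0 fires, +1 burnt (F count now 0)
Fire out after step 3
Initially T: 24, now '.': 14
Total burnt (originally-T cells now '.'): 2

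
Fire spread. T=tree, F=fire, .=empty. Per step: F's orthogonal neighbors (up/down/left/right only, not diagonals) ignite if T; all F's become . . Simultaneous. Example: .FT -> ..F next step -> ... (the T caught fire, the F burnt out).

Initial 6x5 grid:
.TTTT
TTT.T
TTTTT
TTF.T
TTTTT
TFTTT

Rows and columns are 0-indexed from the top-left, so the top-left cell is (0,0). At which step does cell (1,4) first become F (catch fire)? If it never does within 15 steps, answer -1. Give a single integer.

Step 1: cell (1,4)='T' (+6 fires, +2 burnt)
Step 2: cell (1,4)='T' (+7 fires, +6 burnt)
Step 3: cell (1,4)='T' (+6 fires, +7 burnt)
Step 4: cell (1,4)='F' (+5 fires, +6 burnt)
  -> target ignites at step 4
Step 5: cell (1,4)='.' (+1 fires, +5 burnt)
Step 6: cell (1,4)='.' (+0 fires, +1 burnt)
  fire out at step 6

4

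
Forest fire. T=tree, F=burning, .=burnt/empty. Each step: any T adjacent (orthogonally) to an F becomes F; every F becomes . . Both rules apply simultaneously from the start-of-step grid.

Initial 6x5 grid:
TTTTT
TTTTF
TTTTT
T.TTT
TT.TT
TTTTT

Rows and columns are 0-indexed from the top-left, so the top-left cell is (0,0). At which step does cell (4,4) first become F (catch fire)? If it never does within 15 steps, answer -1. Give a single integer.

Step 1: cell (4,4)='T' (+3 fires, +1 burnt)
Step 2: cell (4,4)='T' (+4 fires, +3 burnt)
Step 3: cell (4,4)='F' (+5 fires, +4 burnt)
  -> target ignites at step 3
Step 4: cell (4,4)='.' (+6 fires, +5 burnt)
Step 5: cell (4,4)='.' (+3 fires, +6 burnt)
Step 6: cell (4,4)='.' (+2 fires, +3 burnt)
Step 7: cell (4,4)='.' (+2 fires, +2 burnt)
Step 8: cell (4,4)='.' (+2 fires, +2 burnt)
Step 9: cell (4,4)='.' (+0 fires, +2 burnt)
  fire out at step 9

3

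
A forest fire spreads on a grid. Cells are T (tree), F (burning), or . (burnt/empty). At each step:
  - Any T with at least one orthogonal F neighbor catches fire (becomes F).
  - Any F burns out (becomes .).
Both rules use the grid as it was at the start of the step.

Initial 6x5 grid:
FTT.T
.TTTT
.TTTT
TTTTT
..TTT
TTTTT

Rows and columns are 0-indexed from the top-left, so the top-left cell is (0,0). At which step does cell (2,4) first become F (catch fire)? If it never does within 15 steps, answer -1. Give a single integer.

Step 1: cell (2,4)='T' (+1 fires, +1 burnt)
Step 2: cell (2,4)='T' (+2 fires, +1 burnt)
Step 3: cell (2,4)='T' (+2 fires, +2 burnt)
Step 4: cell (2,4)='T' (+3 fires, +2 burnt)
Step 5: cell (2,4)='T' (+4 fires, +3 burnt)
Step 6: cell (2,4)='F' (+4 fires, +4 burnt)
  -> target ignites at step 6
Step 7: cell (2,4)='.' (+3 fires, +4 burnt)
Step 8: cell (2,4)='.' (+3 fires, +3 burnt)
Step 9: cell (2,4)='.' (+2 fires, +3 burnt)
Step 10: cell (2,4)='.' (+0 fires, +2 burnt)
  fire out at step 10

6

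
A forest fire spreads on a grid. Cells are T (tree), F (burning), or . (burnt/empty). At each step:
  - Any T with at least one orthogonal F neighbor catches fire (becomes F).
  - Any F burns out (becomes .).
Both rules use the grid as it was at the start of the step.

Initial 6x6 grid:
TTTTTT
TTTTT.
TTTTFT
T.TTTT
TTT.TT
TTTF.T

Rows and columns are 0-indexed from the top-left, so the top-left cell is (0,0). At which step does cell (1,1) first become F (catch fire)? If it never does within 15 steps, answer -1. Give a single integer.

Step 1: cell (1,1)='T' (+5 fires, +2 burnt)
Step 2: cell (1,1)='T' (+8 fires, +5 burnt)
Step 3: cell (1,1)='T' (+8 fires, +8 burnt)
Step 4: cell (1,1)='F' (+5 fires, +8 burnt)
  -> target ignites at step 4
Step 5: cell (1,1)='.' (+3 fires, +5 burnt)
Step 6: cell (1,1)='.' (+1 fires, +3 burnt)
Step 7: cell (1,1)='.' (+0 fires, +1 burnt)
  fire out at step 7

4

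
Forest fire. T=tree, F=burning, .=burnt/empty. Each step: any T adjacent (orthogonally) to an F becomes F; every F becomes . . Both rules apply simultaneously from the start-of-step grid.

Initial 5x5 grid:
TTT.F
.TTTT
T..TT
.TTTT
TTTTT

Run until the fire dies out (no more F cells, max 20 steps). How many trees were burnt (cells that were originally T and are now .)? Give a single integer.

Step 1: +1 fires, +1 burnt (F count now 1)
Step 2: +2 fires, +1 burnt (F count now 2)
Step 3: +3 fires, +2 burnt (F count now 3)
Step 4: +4 fires, +3 burnt (F count now 4)
Step 5: +3 fires, +4 burnt (F count now 3)
Step 6: +3 fires, +3 burnt (F count now 3)
Step 7: +1 fires, +3 burnt (F count now 1)
Step 8: +1 fires, +1 burnt (F count now 1)
Step 9: +0 fires, +1 burnt (F count now 0)
Fire out after step 9
Initially T: 19, now '.': 24
Total burnt (originally-T cells now '.'): 18

Answer: 18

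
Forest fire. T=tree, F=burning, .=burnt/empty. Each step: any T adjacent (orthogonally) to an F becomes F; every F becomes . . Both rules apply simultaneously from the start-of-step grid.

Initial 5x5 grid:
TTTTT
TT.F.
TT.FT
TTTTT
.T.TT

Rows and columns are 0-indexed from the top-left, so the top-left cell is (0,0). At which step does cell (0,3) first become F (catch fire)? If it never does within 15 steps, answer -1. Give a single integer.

Step 1: cell (0,3)='F' (+3 fires, +2 burnt)
  -> target ignites at step 1
Step 2: cell (0,3)='.' (+5 fires, +3 burnt)
Step 3: cell (0,3)='.' (+3 fires, +5 burnt)
Step 4: cell (0,3)='.' (+5 fires, +3 burnt)
Step 5: cell (0,3)='.' (+2 fires, +5 burnt)
Step 6: cell (0,3)='.' (+0 fires, +2 burnt)
  fire out at step 6

1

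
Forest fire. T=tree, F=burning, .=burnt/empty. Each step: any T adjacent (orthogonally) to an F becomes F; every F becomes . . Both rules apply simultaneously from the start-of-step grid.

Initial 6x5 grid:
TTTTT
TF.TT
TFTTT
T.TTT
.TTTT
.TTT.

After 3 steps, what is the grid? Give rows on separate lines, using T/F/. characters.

Step 1: 4 trees catch fire, 2 burn out
  TFTTT
  F..TT
  F.FTT
  T.TTT
  .TTTT
  .TTT.
Step 2: 5 trees catch fire, 4 burn out
  F.FTT
  ...TT
  ...FT
  F.FTT
  .TTTT
  .TTT.
Step 3: 5 trees catch fire, 5 burn out
  ...FT
  ...FT
  ....F
  ...FT
  .TFTT
  .TTT.

...FT
...FT
....F
...FT
.TFTT
.TTT.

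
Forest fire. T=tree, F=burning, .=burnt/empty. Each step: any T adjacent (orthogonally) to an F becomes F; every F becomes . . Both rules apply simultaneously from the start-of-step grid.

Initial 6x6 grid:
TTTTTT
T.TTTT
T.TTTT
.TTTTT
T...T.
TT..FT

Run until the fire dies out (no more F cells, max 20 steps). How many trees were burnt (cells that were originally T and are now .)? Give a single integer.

Answer: 23

Derivation:
Step 1: +2 fires, +1 burnt (F count now 2)
Step 2: +1 fires, +2 burnt (F count now 1)
Step 3: +3 fires, +1 burnt (F count now 3)
Step 4: +4 fires, +3 burnt (F count now 4)
Step 5: +5 fires, +4 burnt (F count now 5)
Step 6: +3 fires, +5 burnt (F count now 3)
Step 7: +1 fires, +3 burnt (F count now 1)
Step 8: +1 fires, +1 burnt (F count now 1)
Step 9: +1 fires, +1 burnt (F count now 1)
Step 10: +1 fires, +1 burnt (F count now 1)
Step 11: +1 fires, +1 burnt (F count now 1)
Step 12: +0 fires, +1 burnt (F count now 0)
Fire out after step 12
Initially T: 26, now '.': 33
Total burnt (originally-T cells now '.'): 23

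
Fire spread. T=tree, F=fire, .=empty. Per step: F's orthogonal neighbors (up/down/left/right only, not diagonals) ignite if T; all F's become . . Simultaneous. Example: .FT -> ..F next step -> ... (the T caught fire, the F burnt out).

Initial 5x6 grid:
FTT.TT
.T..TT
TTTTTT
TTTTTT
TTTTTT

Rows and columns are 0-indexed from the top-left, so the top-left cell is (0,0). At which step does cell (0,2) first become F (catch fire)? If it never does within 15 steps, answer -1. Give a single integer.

Step 1: cell (0,2)='T' (+1 fires, +1 burnt)
Step 2: cell (0,2)='F' (+2 fires, +1 burnt)
  -> target ignites at step 2
Step 3: cell (0,2)='.' (+1 fires, +2 burnt)
Step 4: cell (0,2)='.' (+3 fires, +1 burnt)
Step 5: cell (0,2)='.' (+4 fires, +3 burnt)
Step 6: cell (0,2)='.' (+4 fires, +4 burnt)
Step 7: cell (0,2)='.' (+4 fires, +4 burnt)
Step 8: cell (0,2)='.' (+4 fires, +4 burnt)
Step 9: cell (0,2)='.' (+2 fires, +4 burnt)
Step 10: cell (0,2)='.' (+0 fires, +2 burnt)
  fire out at step 10

2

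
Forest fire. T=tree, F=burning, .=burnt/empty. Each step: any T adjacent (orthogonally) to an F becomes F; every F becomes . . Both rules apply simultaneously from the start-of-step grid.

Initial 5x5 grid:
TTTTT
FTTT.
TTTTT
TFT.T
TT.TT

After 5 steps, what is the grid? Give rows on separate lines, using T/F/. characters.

Step 1: 7 trees catch fire, 2 burn out
  FTTTT
  .FTT.
  FFTTT
  F.F.T
  TF.TT
Step 2: 4 trees catch fire, 7 burn out
  .FTTT
  ..FT.
  ..FTT
  ....T
  F..TT
Step 3: 3 trees catch fire, 4 burn out
  ..FTT
  ...F.
  ...FT
  ....T
  ...TT
Step 4: 2 trees catch fire, 3 burn out
  ...FT
  .....
  ....F
  ....T
  ...TT
Step 5: 2 trees catch fire, 2 burn out
  ....F
  .....
  .....
  ....F
  ...TT

....F
.....
.....
....F
...TT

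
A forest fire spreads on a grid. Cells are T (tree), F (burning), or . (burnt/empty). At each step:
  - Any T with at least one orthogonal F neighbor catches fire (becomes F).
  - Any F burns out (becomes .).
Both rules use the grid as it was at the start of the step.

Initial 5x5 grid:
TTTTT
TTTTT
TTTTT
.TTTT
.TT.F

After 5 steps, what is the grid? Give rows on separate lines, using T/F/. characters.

Step 1: 1 trees catch fire, 1 burn out
  TTTTT
  TTTTT
  TTTTT
  .TTTF
  .TT..
Step 2: 2 trees catch fire, 1 burn out
  TTTTT
  TTTTT
  TTTTF
  .TTF.
  .TT..
Step 3: 3 trees catch fire, 2 burn out
  TTTTT
  TTTTF
  TTTF.
  .TF..
  .TT..
Step 4: 5 trees catch fire, 3 burn out
  TTTTF
  TTTF.
  TTF..
  .F...
  .TF..
Step 5: 4 trees catch fire, 5 burn out
  TTTF.
  TTF..
  TF...
  .....
  .F...

TTTF.
TTF..
TF...
.....
.F...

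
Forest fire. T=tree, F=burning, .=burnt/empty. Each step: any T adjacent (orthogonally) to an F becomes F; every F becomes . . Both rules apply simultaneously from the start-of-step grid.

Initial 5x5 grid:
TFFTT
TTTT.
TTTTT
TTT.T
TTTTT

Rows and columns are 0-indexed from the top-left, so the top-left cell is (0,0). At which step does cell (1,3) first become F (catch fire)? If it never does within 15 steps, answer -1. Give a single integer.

Step 1: cell (1,3)='T' (+4 fires, +2 burnt)
Step 2: cell (1,3)='F' (+5 fires, +4 burnt)
  -> target ignites at step 2
Step 3: cell (1,3)='.' (+4 fires, +5 burnt)
Step 4: cell (1,3)='.' (+4 fires, +4 burnt)
Step 5: cell (1,3)='.' (+3 fires, +4 burnt)
Step 6: cell (1,3)='.' (+1 fires, +3 burnt)
Step 7: cell (1,3)='.' (+0 fires, +1 burnt)
  fire out at step 7

2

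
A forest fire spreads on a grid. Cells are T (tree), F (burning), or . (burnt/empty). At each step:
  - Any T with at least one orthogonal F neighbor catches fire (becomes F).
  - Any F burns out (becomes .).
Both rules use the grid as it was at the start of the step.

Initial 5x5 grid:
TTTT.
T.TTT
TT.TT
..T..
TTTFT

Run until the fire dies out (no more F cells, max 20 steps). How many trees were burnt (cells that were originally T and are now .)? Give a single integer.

Answer: 5

Derivation:
Step 1: +2 fires, +1 burnt (F count now 2)
Step 2: +2 fires, +2 burnt (F count now 2)
Step 3: +1 fires, +2 burnt (F count now 1)
Step 4: +0 fires, +1 burnt (F count now 0)
Fire out after step 4
Initially T: 17, now '.': 13
Total burnt (originally-T cells now '.'): 5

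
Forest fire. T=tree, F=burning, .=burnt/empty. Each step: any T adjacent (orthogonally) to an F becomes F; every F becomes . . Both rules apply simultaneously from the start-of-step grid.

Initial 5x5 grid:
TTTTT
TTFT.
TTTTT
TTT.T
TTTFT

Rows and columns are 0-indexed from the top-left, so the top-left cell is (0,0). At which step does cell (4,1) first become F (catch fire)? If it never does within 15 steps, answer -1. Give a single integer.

Step 1: cell (4,1)='T' (+6 fires, +2 burnt)
Step 2: cell (4,1)='F' (+8 fires, +6 burnt)
  -> target ignites at step 2
Step 3: cell (4,1)='.' (+6 fires, +8 burnt)
Step 4: cell (4,1)='.' (+1 fires, +6 burnt)
Step 5: cell (4,1)='.' (+0 fires, +1 burnt)
  fire out at step 5

2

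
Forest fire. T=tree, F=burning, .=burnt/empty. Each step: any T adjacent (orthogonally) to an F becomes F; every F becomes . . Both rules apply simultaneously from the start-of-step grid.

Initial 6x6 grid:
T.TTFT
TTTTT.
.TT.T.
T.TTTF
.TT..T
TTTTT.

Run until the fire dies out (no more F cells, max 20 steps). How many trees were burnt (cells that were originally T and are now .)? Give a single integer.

Answer: 23

Derivation:
Step 1: +5 fires, +2 burnt (F count now 5)
Step 2: +4 fires, +5 burnt (F count now 4)
Step 3: +2 fires, +4 burnt (F count now 2)
Step 4: +3 fires, +2 burnt (F count now 3)
Step 5: +4 fires, +3 burnt (F count now 4)
Step 6: +3 fires, +4 burnt (F count now 3)
Step 7: +2 fires, +3 burnt (F count now 2)
Step 8: +0 fires, +2 burnt (F count now 0)
Fire out after step 8
Initially T: 24, now '.': 35
Total burnt (originally-T cells now '.'): 23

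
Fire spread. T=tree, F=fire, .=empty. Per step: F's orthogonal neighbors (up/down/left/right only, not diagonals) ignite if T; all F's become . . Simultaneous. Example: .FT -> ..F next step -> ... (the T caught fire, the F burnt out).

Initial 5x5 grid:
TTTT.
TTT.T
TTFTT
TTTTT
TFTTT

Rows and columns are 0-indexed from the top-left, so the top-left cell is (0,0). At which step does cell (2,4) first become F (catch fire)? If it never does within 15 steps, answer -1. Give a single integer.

Step 1: cell (2,4)='T' (+7 fires, +2 burnt)
Step 2: cell (2,4)='F' (+7 fires, +7 burnt)
  -> target ignites at step 2
Step 3: cell (2,4)='.' (+6 fires, +7 burnt)
Step 4: cell (2,4)='.' (+1 fires, +6 burnt)
Step 5: cell (2,4)='.' (+0 fires, +1 burnt)
  fire out at step 5

2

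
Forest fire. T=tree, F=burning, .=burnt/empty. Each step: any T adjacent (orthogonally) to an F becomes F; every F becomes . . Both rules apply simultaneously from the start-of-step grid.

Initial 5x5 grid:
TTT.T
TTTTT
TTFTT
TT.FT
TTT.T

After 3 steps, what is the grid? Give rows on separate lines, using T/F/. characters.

Step 1: 4 trees catch fire, 2 burn out
  TTT.T
  TTFTT
  TF.FT
  TT..F
  TTT.T
Step 2: 7 trees catch fire, 4 burn out
  TTF.T
  TF.FT
  F...F
  TF...
  TTT.F
Step 3: 5 trees catch fire, 7 burn out
  TF..T
  F...F
  .....
  F....
  TFT..

TF..T
F...F
.....
F....
TFT..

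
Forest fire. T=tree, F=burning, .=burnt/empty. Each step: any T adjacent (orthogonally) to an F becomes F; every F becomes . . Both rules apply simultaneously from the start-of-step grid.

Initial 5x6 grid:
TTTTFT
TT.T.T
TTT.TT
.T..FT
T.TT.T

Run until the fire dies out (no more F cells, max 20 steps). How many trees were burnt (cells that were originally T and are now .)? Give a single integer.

Step 1: +4 fires, +2 burnt (F count now 4)
Step 2: +5 fires, +4 burnt (F count now 5)
Step 3: +1 fires, +5 burnt (F count now 1)
Step 4: +2 fires, +1 burnt (F count now 2)
Step 5: +2 fires, +2 burnt (F count now 2)
Step 6: +3 fires, +2 burnt (F count now 3)
Step 7: +0 fires, +3 burnt (F count now 0)
Fire out after step 7
Initially T: 20, now '.': 27
Total burnt (originally-T cells now '.'): 17

Answer: 17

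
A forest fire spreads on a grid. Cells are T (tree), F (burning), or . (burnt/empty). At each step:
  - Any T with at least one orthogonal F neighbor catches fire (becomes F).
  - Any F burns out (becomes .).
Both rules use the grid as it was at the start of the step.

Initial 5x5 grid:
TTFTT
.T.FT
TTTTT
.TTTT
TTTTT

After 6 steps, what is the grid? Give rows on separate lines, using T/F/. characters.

Step 1: 4 trees catch fire, 2 burn out
  TF.FT
  .T..F
  TTTFT
  .TTTT
  TTTTT
Step 2: 6 trees catch fire, 4 burn out
  F...F
  .F...
  TTF.F
  .TTFT
  TTTTT
Step 3: 4 trees catch fire, 6 burn out
  .....
  .....
  TF...
  .TF.F
  TTTFT
Step 4: 4 trees catch fire, 4 burn out
  .....
  .....
  F....
  .F...
  TTF.F
Step 5: 1 trees catch fire, 4 burn out
  .....
  .....
  .....
  .....
  TF...
Step 6: 1 trees catch fire, 1 burn out
  .....
  .....
  .....
  .....
  F....

.....
.....
.....
.....
F....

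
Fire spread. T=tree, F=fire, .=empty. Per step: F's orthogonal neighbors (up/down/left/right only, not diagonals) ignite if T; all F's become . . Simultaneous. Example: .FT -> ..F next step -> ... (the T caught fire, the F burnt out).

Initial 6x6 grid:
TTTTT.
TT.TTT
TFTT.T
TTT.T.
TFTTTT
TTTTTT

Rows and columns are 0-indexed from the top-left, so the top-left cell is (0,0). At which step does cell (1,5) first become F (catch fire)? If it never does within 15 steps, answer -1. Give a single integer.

Step 1: cell (1,5)='T' (+7 fires, +2 burnt)
Step 2: cell (1,5)='T' (+8 fires, +7 burnt)
Step 3: cell (1,5)='T' (+5 fires, +8 burnt)
Step 4: cell (1,5)='T' (+5 fires, +5 burnt)
Step 5: cell (1,5)='F' (+3 fires, +5 burnt)
  -> target ignites at step 5
Step 6: cell (1,5)='.' (+1 fires, +3 burnt)
Step 7: cell (1,5)='.' (+0 fires, +1 burnt)
  fire out at step 7

5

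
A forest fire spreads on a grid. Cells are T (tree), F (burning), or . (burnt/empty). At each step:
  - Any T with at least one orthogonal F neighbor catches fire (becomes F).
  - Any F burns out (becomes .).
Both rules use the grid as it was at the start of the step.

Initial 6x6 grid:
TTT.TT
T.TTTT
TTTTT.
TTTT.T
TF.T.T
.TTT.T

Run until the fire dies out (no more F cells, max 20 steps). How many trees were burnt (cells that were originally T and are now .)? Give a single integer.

Step 1: +3 fires, +1 burnt (F count now 3)
Step 2: +4 fires, +3 burnt (F count now 4)
Step 3: +4 fires, +4 burnt (F count now 4)
Step 4: +4 fires, +4 burnt (F count now 4)
Step 5: +4 fires, +4 burnt (F count now 4)
Step 6: +2 fires, +4 burnt (F count now 2)
Step 7: +2 fires, +2 burnt (F count now 2)
Step 8: +1 fires, +2 burnt (F count now 1)
Step 9: +0 fires, +1 burnt (F count now 0)
Fire out after step 9
Initially T: 27, now '.': 33
Total burnt (originally-T cells now '.'): 24

Answer: 24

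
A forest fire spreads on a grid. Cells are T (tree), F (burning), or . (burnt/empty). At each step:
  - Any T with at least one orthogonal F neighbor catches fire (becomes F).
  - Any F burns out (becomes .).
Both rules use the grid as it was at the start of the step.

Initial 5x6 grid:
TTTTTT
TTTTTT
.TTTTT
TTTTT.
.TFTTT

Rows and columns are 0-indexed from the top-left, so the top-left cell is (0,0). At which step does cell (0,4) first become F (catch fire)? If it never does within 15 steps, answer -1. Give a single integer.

Step 1: cell (0,4)='T' (+3 fires, +1 burnt)
Step 2: cell (0,4)='T' (+4 fires, +3 burnt)
Step 3: cell (0,4)='T' (+6 fires, +4 burnt)
Step 4: cell (0,4)='T' (+4 fires, +6 burnt)
Step 5: cell (0,4)='T' (+5 fires, +4 burnt)
Step 6: cell (0,4)='F' (+3 fires, +5 burnt)
  -> target ignites at step 6
Step 7: cell (0,4)='.' (+1 fires, +3 burnt)
Step 8: cell (0,4)='.' (+0 fires, +1 burnt)
  fire out at step 8

6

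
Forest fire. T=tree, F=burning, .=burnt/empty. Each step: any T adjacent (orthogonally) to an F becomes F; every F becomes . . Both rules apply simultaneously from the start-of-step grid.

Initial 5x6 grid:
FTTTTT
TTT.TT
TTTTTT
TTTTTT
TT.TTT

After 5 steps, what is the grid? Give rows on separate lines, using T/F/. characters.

Step 1: 2 trees catch fire, 1 burn out
  .FTTTT
  FTT.TT
  TTTTTT
  TTTTTT
  TT.TTT
Step 2: 3 trees catch fire, 2 burn out
  ..FTTT
  .FT.TT
  FTTTTT
  TTTTTT
  TT.TTT
Step 3: 4 trees catch fire, 3 burn out
  ...FTT
  ..F.TT
  .FTTTT
  FTTTTT
  TT.TTT
Step 4: 4 trees catch fire, 4 burn out
  ....FT
  ....TT
  ..FTTT
  .FTTTT
  FT.TTT
Step 5: 5 trees catch fire, 4 burn out
  .....F
  ....FT
  ...FTT
  ..FTTT
  .F.TTT

.....F
....FT
...FTT
..FTTT
.F.TTT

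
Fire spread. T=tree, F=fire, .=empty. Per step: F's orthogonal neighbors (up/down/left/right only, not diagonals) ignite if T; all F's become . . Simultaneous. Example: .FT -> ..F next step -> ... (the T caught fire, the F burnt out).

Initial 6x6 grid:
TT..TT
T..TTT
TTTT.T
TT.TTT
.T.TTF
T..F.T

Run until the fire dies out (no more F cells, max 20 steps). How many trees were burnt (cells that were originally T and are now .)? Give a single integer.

Step 1: +4 fires, +2 burnt (F count now 4)
Step 2: +3 fires, +4 burnt (F count now 3)
Step 3: +2 fires, +3 burnt (F count now 2)
Step 4: +4 fires, +2 burnt (F count now 4)
Step 5: +2 fires, +4 burnt (F count now 2)
Step 6: +2 fires, +2 burnt (F count now 2)
Step 7: +3 fires, +2 burnt (F count now 3)
Step 8: +1 fires, +3 burnt (F count now 1)
Step 9: +1 fires, +1 burnt (F count now 1)
Step 10: +0 fires, +1 burnt (F count now 0)
Fire out after step 10
Initially T: 23, now '.': 35
Total burnt (originally-T cells now '.'): 22

Answer: 22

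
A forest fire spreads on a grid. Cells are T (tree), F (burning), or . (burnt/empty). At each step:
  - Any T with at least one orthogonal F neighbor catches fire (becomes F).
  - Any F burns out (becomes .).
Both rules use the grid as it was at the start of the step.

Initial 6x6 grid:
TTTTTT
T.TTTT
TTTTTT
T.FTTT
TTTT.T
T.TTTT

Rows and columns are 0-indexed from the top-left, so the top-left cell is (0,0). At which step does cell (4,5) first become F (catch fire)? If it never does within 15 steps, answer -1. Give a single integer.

Step 1: cell (4,5)='T' (+3 fires, +1 burnt)
Step 2: cell (4,5)='T' (+7 fires, +3 burnt)
Step 3: cell (4,5)='T' (+7 fires, +7 burnt)
Step 4: cell (4,5)='F' (+9 fires, +7 burnt)
  -> target ignites at step 4
Step 5: cell (4,5)='.' (+4 fires, +9 burnt)
Step 6: cell (4,5)='.' (+1 fires, +4 burnt)
Step 7: cell (4,5)='.' (+0 fires, +1 burnt)
  fire out at step 7

4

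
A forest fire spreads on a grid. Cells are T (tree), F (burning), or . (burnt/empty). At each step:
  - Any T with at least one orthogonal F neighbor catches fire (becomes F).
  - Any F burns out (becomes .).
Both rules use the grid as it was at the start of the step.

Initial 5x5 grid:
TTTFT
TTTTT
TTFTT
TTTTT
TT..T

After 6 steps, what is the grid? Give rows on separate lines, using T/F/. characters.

Step 1: 7 trees catch fire, 2 burn out
  TTF.F
  TTFFT
  TF.FT
  TTFTT
  TT..T
Step 2: 7 trees catch fire, 7 burn out
  TF...
  TF..F
  F...F
  TF.FT
  TT..T
Step 3: 5 trees catch fire, 7 burn out
  F....
  F....
  .....
  F...F
  TF..T
Step 4: 2 trees catch fire, 5 burn out
  .....
  .....
  .....
  .....
  F...F
Step 5: 0 trees catch fire, 2 burn out
  .....
  .....
  .....
  .....
  .....
Step 6: 0 trees catch fire, 0 burn out
  .....
  .....
  .....
  .....
  .....

.....
.....
.....
.....
.....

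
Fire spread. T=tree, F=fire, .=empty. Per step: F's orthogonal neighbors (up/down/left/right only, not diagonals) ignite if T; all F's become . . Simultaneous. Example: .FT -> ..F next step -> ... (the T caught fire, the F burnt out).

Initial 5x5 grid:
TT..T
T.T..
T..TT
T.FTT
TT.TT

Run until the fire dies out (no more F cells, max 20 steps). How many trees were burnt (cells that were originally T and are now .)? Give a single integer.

Step 1: +1 fires, +1 burnt (F count now 1)
Step 2: +3 fires, +1 burnt (F count now 3)
Step 3: +2 fires, +3 burnt (F count now 2)
Step 4: +0 fires, +2 burnt (F count now 0)
Fire out after step 4
Initially T: 15, now '.': 16
Total burnt (originally-T cells now '.'): 6

Answer: 6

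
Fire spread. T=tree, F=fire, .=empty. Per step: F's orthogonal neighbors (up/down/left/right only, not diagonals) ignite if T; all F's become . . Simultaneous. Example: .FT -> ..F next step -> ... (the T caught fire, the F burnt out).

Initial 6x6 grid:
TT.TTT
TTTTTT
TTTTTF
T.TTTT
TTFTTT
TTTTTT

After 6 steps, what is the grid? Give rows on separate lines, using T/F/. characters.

Step 1: 7 trees catch fire, 2 burn out
  TT.TTT
  TTTTTF
  TTTTF.
  T.FTTF
  TF.FTT
  TTFTTT
Step 2: 11 trees catch fire, 7 burn out
  TT.TTF
  TTTTF.
  TTFF..
  T..FF.
  F...FF
  TF.FTT
Step 3: 8 trees catch fire, 11 burn out
  TT.TF.
  TTFF..
  TF....
  F.....
  ......
  F...FF
Step 4: 3 trees catch fire, 8 burn out
  TT.F..
  TF....
  F.....
  ......
  ......
  ......
Step 5: 2 trees catch fire, 3 burn out
  TF....
  F.....
  ......
  ......
  ......
  ......
Step 6: 1 trees catch fire, 2 burn out
  F.....
  ......
  ......
  ......
  ......
  ......

F.....
......
......
......
......
......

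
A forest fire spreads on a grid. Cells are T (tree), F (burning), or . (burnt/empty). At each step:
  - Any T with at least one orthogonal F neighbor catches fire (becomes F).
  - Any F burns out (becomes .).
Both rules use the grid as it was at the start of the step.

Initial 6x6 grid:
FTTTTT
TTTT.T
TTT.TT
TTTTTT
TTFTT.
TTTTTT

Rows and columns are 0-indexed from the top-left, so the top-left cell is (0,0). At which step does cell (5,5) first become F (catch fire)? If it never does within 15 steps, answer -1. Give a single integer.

Step 1: cell (5,5)='T' (+6 fires, +2 burnt)
Step 2: cell (5,5)='T' (+10 fires, +6 burnt)
Step 3: cell (5,5)='T' (+7 fires, +10 burnt)
Step 4: cell (5,5)='F' (+5 fires, +7 burnt)
  -> target ignites at step 4
Step 5: cell (5,5)='.' (+2 fires, +5 burnt)
Step 6: cell (5,5)='.' (+1 fires, +2 burnt)
Step 7: cell (5,5)='.' (+0 fires, +1 burnt)
  fire out at step 7

4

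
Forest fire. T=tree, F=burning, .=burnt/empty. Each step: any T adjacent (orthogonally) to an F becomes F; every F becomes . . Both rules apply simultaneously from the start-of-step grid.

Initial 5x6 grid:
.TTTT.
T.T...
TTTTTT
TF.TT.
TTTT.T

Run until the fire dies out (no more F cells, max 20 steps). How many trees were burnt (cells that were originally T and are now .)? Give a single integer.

Answer: 19

Derivation:
Step 1: +3 fires, +1 burnt (F count now 3)
Step 2: +4 fires, +3 burnt (F count now 4)
Step 3: +4 fires, +4 burnt (F count now 4)
Step 4: +3 fires, +4 burnt (F count now 3)
Step 5: +4 fires, +3 burnt (F count now 4)
Step 6: +1 fires, +4 burnt (F count now 1)
Step 7: +0 fires, +1 burnt (F count now 0)
Fire out after step 7
Initially T: 20, now '.': 29
Total burnt (originally-T cells now '.'): 19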